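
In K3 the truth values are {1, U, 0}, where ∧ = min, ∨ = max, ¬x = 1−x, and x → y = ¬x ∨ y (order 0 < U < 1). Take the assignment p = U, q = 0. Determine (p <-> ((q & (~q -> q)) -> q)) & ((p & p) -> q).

U

~q = ~0 = 1
~q -> q = 1 -> 0 = 0
q & (~q -> q) = 0 & 0 = 0
(q & (~q -> q)) -> q = 0 -> 0 = 1
p <-> ((q & (~q -> q)) -> q) = U <-> 1 = U
p & p = U & U = U
(p & p) -> q = U -> 0 = U
(p <-> ((q & (~q -> q)) -> q)) & ((p & p) -> q) = U & U = U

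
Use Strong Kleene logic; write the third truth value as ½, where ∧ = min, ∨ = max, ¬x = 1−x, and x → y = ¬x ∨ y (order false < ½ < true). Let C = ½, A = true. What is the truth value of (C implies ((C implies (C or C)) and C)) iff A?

½

C or C = ½ or ½ = ½
C implies (C or C) = ½ implies ½ = ½
(C implies (C or C)) and C = ½ and ½ = ½
C implies ((C implies (C or C)) and C) = ½ implies ½ = ½
(C implies ((C implies (C or C)) and C)) iff A = ½ iff true = ½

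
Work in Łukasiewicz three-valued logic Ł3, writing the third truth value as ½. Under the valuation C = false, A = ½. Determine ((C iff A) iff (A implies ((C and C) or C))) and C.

C iff A = false iff ½ = ½  [1 − |0−½|]
C and C = false and false = false
(C and C) or C = false or false = false
A implies ((C and C) or C) = ½ implies false = ½
(C iff A) iff (A implies ((C and C) or C)) = ½ iff ½ = true
((C iff A) iff (A implies ((C and C) or C))) and C = true and false = false

false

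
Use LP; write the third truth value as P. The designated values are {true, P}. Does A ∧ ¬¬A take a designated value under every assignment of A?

No

Countermodel: A=false gives false, which is not designated.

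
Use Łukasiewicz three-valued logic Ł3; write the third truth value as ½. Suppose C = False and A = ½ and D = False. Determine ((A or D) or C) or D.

A or D = ½ or False = ½
(A or D) or C = ½ or False = ½
((A or D) or C) or D = ½ or False = ½

½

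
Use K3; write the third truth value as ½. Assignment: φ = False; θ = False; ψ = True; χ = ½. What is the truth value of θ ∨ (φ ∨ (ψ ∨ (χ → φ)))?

True

χ → φ = ½ → False = ½  [¬½ ∨ False]
ψ ∨ (χ → φ) = True ∨ ½ = True
φ ∨ (ψ ∨ (χ → φ)) = False ∨ True = True
θ ∨ (φ ∨ (ψ ∨ (χ → φ))) = False ∨ True = True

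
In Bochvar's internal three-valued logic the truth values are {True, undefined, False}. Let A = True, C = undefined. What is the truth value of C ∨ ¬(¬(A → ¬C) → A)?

¬C = ¬undefined = undefined
A → ¬C = True → undefined = undefined  [any arg is the third value ⇒ result is the third value]
¬(A → ¬C) = ¬undefined = undefined
¬(A → ¬C) → A = undefined → True = undefined
¬(¬(A → ¬C) → A) = ¬undefined = undefined
C ∨ ¬(¬(A → ¬C) → A) = undefined ∨ undefined = undefined

undefined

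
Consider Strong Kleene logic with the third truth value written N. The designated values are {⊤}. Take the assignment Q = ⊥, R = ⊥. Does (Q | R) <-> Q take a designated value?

Yes

Q | R = ⊥ | ⊥ = ⊥
(Q | R) <-> Q = ⊥ <-> ⊥ = ⊤
⊤ ∈ {⊤}.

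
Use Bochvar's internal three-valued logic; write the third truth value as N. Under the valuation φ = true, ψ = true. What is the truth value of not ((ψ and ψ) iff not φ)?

true

ψ and ψ = true and true = true
not φ = not true = false
(ψ and ψ) iff not φ = true iff false = false
not ((ψ and ψ) iff not φ) = not false = true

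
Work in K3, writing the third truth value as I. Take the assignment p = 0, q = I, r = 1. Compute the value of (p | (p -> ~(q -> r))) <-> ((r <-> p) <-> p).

q -> r = I -> 1 = 1  [~I | 1]
~(q -> r) = ~1 = 0
p -> ~(q -> r) = 0 -> 0 = 1
p | (p -> ~(q -> r)) = 0 | 1 = 1
r <-> p = 1 <-> 0 = 0
(r <-> p) <-> p = 0 <-> 0 = 1
(p | (p -> ~(q -> r))) <-> ((r <-> p) <-> p) = 1 <-> 1 = 1

1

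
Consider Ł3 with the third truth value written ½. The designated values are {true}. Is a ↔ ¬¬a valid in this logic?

Every assignment of a over {true, ½, false} gives a value in {true}.
In particular, with a=½: a ↔ ¬¬a = true.

Yes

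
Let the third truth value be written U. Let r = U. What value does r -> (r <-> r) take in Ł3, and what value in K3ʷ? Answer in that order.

⊤; U

In Ł3: r <-> r = U <-> U = ⊤
r -> (r <-> r) = U -> ⊤ = ⊤
In K3ʷ: r <-> r = U <-> U = U
r -> (r <-> r) = U -> U = U  [any arg is the third value ⇒ result is the third value]
They differ because Ł3 and K3ʷ treat U differently under the binary connectives.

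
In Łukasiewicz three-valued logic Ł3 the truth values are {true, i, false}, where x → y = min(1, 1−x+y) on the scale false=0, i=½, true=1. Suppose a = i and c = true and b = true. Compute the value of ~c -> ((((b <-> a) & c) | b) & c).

~c = ~true = false
b <-> a = true <-> i = i  [1 − |1−½|]
(b <-> a) & c = i & true = i
((b <-> a) & c) | b = i | true = true
(((b <-> a) & c) | b) & c = true & true = true
~c -> ((((b <-> a) & c) | b) & c) = false -> true = true

true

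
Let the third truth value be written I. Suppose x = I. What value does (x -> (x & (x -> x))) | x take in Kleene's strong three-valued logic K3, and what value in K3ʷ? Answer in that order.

In Kleene's strong three-valued logic K3: x -> x = I -> I = I  [~I | I]
x & (x -> x) = I & I = I
x -> (x & (x -> x)) = I -> I = I
(x -> (x & (x -> x))) | x = I | I = I
In K3ʷ: x -> x = I -> I = I  [any arg is the third value ⇒ result is the third value]
x & (x -> x) = I & I = I
x -> (x & (x -> x)) = I -> I = I
(x -> (x & (x -> x))) | x = I | I = I

I; I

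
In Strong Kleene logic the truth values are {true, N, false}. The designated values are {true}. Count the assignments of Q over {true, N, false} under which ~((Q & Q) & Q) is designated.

Q=true: false ·
Q=N: N ·
Q=false: true ✓

1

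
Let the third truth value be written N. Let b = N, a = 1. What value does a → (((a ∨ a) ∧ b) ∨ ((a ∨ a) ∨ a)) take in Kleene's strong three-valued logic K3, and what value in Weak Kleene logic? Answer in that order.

In Kleene's strong three-valued logic K3: a ∨ a = 1 ∨ 1 = 1
(a ∨ a) ∧ b = 1 ∧ N = N
a ∨ a = 1 ∨ 1 = 1
(a ∨ a) ∨ a = 1 ∨ 1 = 1
((a ∨ a) ∧ b) ∨ ((a ∨ a) ∨ a) = N ∨ 1 = 1
a → (((a ∨ a) ∧ b) ∨ ((a ∨ a) ∨ a)) = 1 → 1 = 1
In Weak Kleene logic: a ∨ a = 1 ∨ 1 = 1
(a ∨ a) ∧ b = 1 ∧ N = N
a ∨ a = 1 ∨ 1 = 1
(a ∨ a) ∨ a = 1 ∨ 1 = 1
((a ∨ a) ∧ b) ∨ ((a ∨ a) ∨ a) = N ∨ 1 = N
a → (((a ∨ a) ∧ b) ∨ ((a ∨ a) ∨ a)) = 1 → N = N  [any arg is the third value ⇒ result is the third value]
They differ because Kleene's strong three-valued logic K3 and Weak Kleene logic treat N differently under the binary connectives.

1; N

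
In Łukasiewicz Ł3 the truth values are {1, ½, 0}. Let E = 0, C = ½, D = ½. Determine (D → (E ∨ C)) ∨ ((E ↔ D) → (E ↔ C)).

1

E ∨ C = 0 ∨ ½ = ½
D → (E ∨ C) = ½ → ½ = 1  [min(1, 1−½+½)]
E ↔ D = 0 ↔ ½ = ½
E ↔ C = 0 ↔ ½ = ½
(E ↔ D) → (E ↔ C) = ½ → ½ = 1
(D → (E ∨ C)) ∨ ((E ↔ D) → (E ↔ C)) = 1 ∨ 1 = 1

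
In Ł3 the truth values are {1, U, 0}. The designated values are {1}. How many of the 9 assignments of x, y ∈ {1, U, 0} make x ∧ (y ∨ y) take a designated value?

1

Designated under: (x=1, y=1).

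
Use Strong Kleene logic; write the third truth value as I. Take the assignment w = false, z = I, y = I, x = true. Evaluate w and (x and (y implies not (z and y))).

false

z and y = I and I = I
not (z and y) = not I = I
y implies not (z and y) = I implies I = I  [not I or I]
x and (y implies not (z and y)) = true and I = I
w and (x and (y implies not (z and y))) = false and I = false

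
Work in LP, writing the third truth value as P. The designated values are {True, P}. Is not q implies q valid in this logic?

No

Countermodel: q=False gives False, which is not designated.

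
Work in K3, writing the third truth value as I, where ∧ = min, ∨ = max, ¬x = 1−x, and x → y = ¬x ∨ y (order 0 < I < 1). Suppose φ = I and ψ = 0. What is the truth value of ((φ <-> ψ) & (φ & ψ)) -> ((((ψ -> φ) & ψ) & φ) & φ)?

φ <-> ψ = I <-> 0 = I
φ & ψ = I & 0 = 0
(φ <-> ψ) & (φ & ψ) = I & 0 = 0
ψ -> φ = 0 -> I = 1  [~0 | I]
(ψ -> φ) & ψ = 1 & 0 = 0
((ψ -> φ) & ψ) & φ = 0 & I = 0
(((ψ -> φ) & ψ) & φ) & φ = 0 & I = 0
((φ <-> ψ) & (φ & ψ)) -> ((((ψ -> φ) & ψ) & φ) & φ) = 0 -> 0 = 1

1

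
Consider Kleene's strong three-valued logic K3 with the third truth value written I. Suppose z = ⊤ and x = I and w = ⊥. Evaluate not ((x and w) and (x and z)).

x and w = I and ⊥ = ⊥
x and z = I and ⊤ = I
(x and w) and (x and z) = ⊥ and I = ⊥
not ((x and w) and (x and z)) = not ⊥ = ⊤

⊤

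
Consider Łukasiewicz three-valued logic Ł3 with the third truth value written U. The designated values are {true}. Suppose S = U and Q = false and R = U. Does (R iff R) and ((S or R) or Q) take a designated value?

R iff R = U iff U = true  [1 − |½−½|]
S or R = U or U = U
(S or R) or Q = U or false = U
(R iff R) and ((S or R) or Q) = true and U = U
U ∉ {true}.

No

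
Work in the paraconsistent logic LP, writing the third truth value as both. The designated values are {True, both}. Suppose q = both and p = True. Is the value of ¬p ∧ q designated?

No

¬p = ¬True = False
¬p ∧ q = False ∧ both = False
False ∉ {True, both}.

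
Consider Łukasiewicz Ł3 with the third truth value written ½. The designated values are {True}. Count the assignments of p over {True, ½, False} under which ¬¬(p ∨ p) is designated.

1

p=True: True ✓
p=½: ½ ·
p=False: False ·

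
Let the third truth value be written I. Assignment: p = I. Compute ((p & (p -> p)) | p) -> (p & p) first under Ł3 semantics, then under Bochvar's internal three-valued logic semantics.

true; I

In Ł3: p -> p = I -> I = true
p & (p -> p) = I & true = I
(p & (p -> p)) | p = I | I = I
p & p = I & I = I
((p & (p -> p)) | p) -> (p & p) = I -> I = true
In Bochvar's internal three-valued logic: p -> p = I -> I = I  [any arg is the third value ⇒ result is the third value]
p & (p -> p) = I & I = I
(p & (p -> p)) | p = I | I = I
p & p = I & I = I
((p & (p -> p)) | p) -> (p & p) = I -> I = I
They differ because Ł3 and Bochvar's internal three-valued logic treat I differently under the binary connectives.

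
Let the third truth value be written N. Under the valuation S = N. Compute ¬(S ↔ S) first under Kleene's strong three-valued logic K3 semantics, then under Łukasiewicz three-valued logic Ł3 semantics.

In Kleene's strong three-valued logic K3: S ↔ S = N ↔ N = N
¬(S ↔ S) = ¬N = N
In Łukasiewicz three-valued logic Ł3: S ↔ S = N ↔ N = ⊤  [1 − |½−½|]
¬(S ↔ S) = ¬⊤ = ⊥
They differ because Kleene's strong three-valued logic K3 and Łukasiewicz three-valued logic Ł3 treat N differently under implication.

N; ⊥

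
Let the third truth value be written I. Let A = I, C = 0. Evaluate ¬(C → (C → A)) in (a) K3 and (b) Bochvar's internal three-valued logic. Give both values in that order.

0; I

In K3: C → A = 0 → I = 1  [¬0 ∨ I]
C → (C → A) = 0 → 1 = 1
¬(C → (C → A)) = ¬1 = 0
In Bochvar's internal three-valued logic: C → A = 0 → I = I  [any arg is the third value ⇒ result is the third value]
C → (C → A) = 0 → I = I
¬(C → (C → A)) = ¬I = I
They differ because K3 and Bochvar's internal three-valued logic treat I differently under the binary connectives.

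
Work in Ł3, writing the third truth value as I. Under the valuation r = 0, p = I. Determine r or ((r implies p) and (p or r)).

I

r implies p = 0 implies I = 1  [min(1, 1−0+½)]
p or r = I or 0 = I
(r implies p) and (p or r) = 1 and I = I
r or ((r implies p) and (p or r)) = 0 or I = I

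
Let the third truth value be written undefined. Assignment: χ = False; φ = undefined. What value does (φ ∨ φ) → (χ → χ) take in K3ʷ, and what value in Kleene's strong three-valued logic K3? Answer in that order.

In K3ʷ: φ ∨ φ = undefined ∨ undefined = undefined
χ → χ = False → False = True
(φ ∨ φ) → (χ → χ) = undefined → True = undefined  [any arg is the third value ⇒ result is the third value]
In Kleene's strong three-valued logic K3: φ ∨ φ = undefined ∨ undefined = undefined
χ → χ = False → False = True
(φ ∨ φ) → (χ → χ) = undefined → True = True
They differ because K3ʷ and Kleene's strong three-valued logic K3 treat undefined differently under the binary connectives.

undefined; True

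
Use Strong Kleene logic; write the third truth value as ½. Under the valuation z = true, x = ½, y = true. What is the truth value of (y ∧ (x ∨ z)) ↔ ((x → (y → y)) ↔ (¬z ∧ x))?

x ∨ z = ½ ∨ true = true
y ∧ (x ∨ z) = true ∧ true = true
y → y = true → true = true
x → (y → y) = ½ → true = true  [¬½ ∨ true]
¬z = ¬true = false
¬z ∧ x = false ∧ ½ = false
(x → (y → y)) ↔ (¬z ∧ x) = true ↔ false = false
(y ∧ (x ∨ z)) ↔ ((x → (y → y)) ↔ (¬z ∧ x)) = true ↔ false = false

false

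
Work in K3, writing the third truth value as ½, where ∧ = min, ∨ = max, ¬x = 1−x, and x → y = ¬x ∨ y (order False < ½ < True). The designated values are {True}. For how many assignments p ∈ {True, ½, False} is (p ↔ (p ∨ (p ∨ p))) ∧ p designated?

1

p=True: True ✓
p=½: ½ ·
p=False: False ·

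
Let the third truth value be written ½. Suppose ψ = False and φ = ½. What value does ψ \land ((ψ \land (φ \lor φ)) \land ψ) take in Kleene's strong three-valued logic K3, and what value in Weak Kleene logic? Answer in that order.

False; ½

In Kleene's strong three-valued logic K3: φ \lor φ = ½ \lor ½ = ½
ψ \land (φ \lor φ) = False \land ½ = False
(ψ \land (φ \lor φ)) \land ψ = False \land False = False
ψ \land ((ψ \land (φ \lor φ)) \land ψ) = False \land False = False
In Weak Kleene logic: φ \lor φ = ½ \lor ½ = ½
ψ \land (φ \lor φ) = False \land ½ = ½
(ψ \land (φ \lor φ)) \land ψ = ½ \land False = ½
ψ \land ((ψ \land (φ \lor φ)) \land ψ) = False \land ½ = ½
They differ because Kleene's strong three-valued logic K3 and Weak Kleene logic treat ½ differently under the binary connectives.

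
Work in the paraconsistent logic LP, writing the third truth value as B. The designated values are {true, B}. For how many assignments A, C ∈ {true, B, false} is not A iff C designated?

7

Of the 9 assignments, 7 give a value in {true, B}.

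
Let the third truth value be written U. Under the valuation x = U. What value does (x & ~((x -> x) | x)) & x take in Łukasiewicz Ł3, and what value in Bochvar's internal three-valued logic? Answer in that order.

F; U

In Łukasiewicz Ł3: x -> x = U -> U = T
(x -> x) | x = T | U = T
~((x -> x) | x) = ~T = F
x & ~((x -> x) | x) = U & F = F
(x & ~((x -> x) | x)) & x = F & U = F
In Bochvar's internal three-valued logic: x -> x = U -> U = U  [any arg is the third value ⇒ result is the third value]
(x -> x) | x = U | U = U
~((x -> x) | x) = ~U = U
x & ~((x -> x) | x) = U & U = U
(x & ~((x -> x) | x)) & x = U & U = U
They differ because Łukasiewicz Ł3 and Bochvar's internal three-valued logic treat U differently under the binary connectives.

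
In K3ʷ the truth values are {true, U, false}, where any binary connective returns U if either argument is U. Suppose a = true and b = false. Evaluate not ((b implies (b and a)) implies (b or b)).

b and a = false and true = false
b implies (b and a) = false implies false = true
b or b = false or false = false
(b implies (b and a)) implies (b or b) = true implies false = false
not ((b implies (b and a)) implies (b or b)) = not false = true

true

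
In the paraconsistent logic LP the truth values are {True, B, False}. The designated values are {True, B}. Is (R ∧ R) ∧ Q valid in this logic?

No

Countermodel: R=True, Q=False gives False, which is not designated.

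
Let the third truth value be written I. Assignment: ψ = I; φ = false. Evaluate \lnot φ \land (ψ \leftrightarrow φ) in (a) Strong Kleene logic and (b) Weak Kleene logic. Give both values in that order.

In Strong Kleene logic: \lnot φ = \lnot false = true
ψ \leftrightarrow φ = I \leftrightarrow false = I
\lnot φ \land (ψ \leftrightarrow φ) = true \land I = I
In Weak Kleene logic: \lnot φ = \lnot false = true
ψ \leftrightarrow φ = I \leftrightarrow false = I
\lnot φ \land (ψ \leftrightarrow φ) = true \land I = I

I; I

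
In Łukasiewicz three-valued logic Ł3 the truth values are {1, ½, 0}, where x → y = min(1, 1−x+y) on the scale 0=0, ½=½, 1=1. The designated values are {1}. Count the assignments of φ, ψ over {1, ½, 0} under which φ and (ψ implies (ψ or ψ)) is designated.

Designated under: (φ=1, ψ=1); (φ=1, ψ=½); (φ=1, ψ=0).

3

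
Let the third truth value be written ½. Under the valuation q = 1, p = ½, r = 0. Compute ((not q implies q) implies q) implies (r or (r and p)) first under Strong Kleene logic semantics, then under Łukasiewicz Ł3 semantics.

0; 0

In Strong Kleene logic: not q = not 1 = 0
not q implies q = 0 implies 1 = 1
(not q implies q) implies q = 1 implies 1 = 1
r and p = 0 and ½ = 0
r or (r and p) = 0 or 0 = 0
((not q implies q) implies q) implies (r or (r and p)) = 1 implies 0 = 0
In Łukasiewicz Ł3: not q = not 1 = 0
not q implies q = 0 implies 1 = 1
(not q implies q) implies q = 1 implies 1 = 1
r and p = 0 and ½ = 0
r or (r and p) = 0 or 0 = 0
((not q implies q) implies q) implies (r or (r and p)) = 1 implies 0 = 0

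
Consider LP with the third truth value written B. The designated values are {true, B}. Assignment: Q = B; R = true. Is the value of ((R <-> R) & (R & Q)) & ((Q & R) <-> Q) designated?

R <-> R = true <-> true = true
R & Q = true & B = B
(R <-> R) & (R & Q) = true & B = B
Q & R = B & true = B
(Q & R) <-> Q = B <-> B = B
((R <-> R) & (R & Q)) & ((Q & R) <-> Q) = B & B = B
B ∈ {true, B}.

Yes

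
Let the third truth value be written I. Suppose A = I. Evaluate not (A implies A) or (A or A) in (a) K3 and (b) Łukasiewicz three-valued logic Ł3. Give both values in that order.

I; I

In K3: A implies A = I implies I = I
not (A implies A) = not I = I
A or A = I or I = I
not (A implies A) or (A or A) = I or I = I
In Łukasiewicz three-valued logic Ł3: A implies A = I implies I = True  [min(1, 1−½+½)]
not (A implies A) = not True = False
A or A = I or I = I
not (A implies A) or (A or A) = False or I = I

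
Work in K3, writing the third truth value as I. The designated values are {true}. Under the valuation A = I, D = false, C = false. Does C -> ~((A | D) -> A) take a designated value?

Yes

A | D = I | false = I
(A | D) -> A = I -> I = I
~((A | D) -> A) = ~I = I
C -> ~((A | D) -> A) = false -> I = true
true ∈ {true}.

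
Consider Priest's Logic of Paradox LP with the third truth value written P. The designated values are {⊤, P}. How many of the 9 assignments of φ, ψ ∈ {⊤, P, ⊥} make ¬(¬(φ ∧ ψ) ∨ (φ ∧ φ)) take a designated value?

Designated under: (φ=P, ψ=⊤); (φ=P, ψ=P).

2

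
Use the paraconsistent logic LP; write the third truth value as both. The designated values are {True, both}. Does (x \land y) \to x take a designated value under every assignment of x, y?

Every assignment of x, y over {True, both, False} gives a value in {True, both}.
In particular, with x=both, y=both: (x \land y) \to x = both.

Yes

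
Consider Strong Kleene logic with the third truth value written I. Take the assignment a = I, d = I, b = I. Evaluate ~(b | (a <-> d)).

a <-> d = I <-> I = I
b | (a <-> d) = I | I = I
~(b | (a <-> d)) = ~I = I

I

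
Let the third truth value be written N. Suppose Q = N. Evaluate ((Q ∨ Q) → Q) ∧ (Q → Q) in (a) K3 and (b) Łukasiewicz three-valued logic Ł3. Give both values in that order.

N; 1

In K3: Q ∨ Q = N ∨ N = N
(Q ∨ Q) → Q = N → N = N  [¬N ∨ N]
Q → Q = N → N = N
((Q ∨ Q) → Q) ∧ (Q → Q) = N ∧ N = N
In Łukasiewicz three-valued logic Ł3: Q ∨ Q = N ∨ N = N
(Q ∨ Q) → Q = N → N = 1  [min(1, 1−½+½)]
Q → Q = N → N = 1
((Q ∨ Q) → Q) ∧ (Q → Q) = 1 ∧ 1 = 1
They differ because K3 and Łukasiewicz three-valued logic Ł3 treat N differently under implication.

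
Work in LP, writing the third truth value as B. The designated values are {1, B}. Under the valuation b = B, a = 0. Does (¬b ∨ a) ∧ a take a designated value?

No

¬b = ¬B = B
¬b ∨ a = B ∨ 0 = B
(¬b ∨ a) ∧ a = B ∧ 0 = 0
0 ∉ {1, B}.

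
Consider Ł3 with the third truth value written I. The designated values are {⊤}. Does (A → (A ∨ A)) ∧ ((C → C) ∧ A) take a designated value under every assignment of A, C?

Countermodel: A=I, C=⊤ gives I, which is not designated.

No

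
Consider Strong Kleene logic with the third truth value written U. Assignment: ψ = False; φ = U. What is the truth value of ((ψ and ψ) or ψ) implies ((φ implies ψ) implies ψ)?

True

ψ and ψ = False and False = False
(ψ and ψ) or ψ = False or False = False
φ implies ψ = U implies False = U  [not U or False]
(φ implies ψ) implies ψ = U implies False = U
((ψ and ψ) or ψ) implies ((φ implies ψ) implies ψ) = False implies U = True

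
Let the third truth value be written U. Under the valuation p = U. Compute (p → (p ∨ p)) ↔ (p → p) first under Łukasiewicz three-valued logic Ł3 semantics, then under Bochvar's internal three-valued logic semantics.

In Łukasiewicz three-valued logic Ł3: p ∨ p = U ∨ U = U
p → (p ∨ p) = U → U = T
p → p = U → U = T
(p → (p ∨ p)) ↔ (p → p) = T ↔ T = T
In Bochvar's internal three-valued logic: p ∨ p = U ∨ U = U
p → (p ∨ p) = U → U = U  [any arg is the third value ⇒ result is the third value]
p → p = U → U = U
(p → (p ∨ p)) ↔ (p → p) = U ↔ U = U
They differ because Łukasiewicz three-valued logic Ł3 and Bochvar's internal three-valued logic treat U differently under the binary connectives.

T; U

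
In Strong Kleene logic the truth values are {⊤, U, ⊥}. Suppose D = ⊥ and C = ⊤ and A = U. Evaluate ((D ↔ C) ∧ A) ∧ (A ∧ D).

D ↔ C = ⊥ ↔ ⊤ = ⊥
(D ↔ C) ∧ A = ⊥ ∧ U = ⊥
A ∧ D = U ∧ ⊥ = ⊥
((D ↔ C) ∧ A) ∧ (A ∧ D) = ⊥ ∧ ⊥ = ⊥

⊥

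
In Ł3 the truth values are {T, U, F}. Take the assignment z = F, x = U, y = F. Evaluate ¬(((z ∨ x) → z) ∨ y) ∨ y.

U

z ∨ x = F ∨ U = U
(z ∨ x) → z = U → F = U  [min(1, 1−½+0)]
((z ∨ x) → z) ∨ y = U ∨ F = U
¬(((z ∨ x) → z) ∨ y) = ¬U = U
¬(((z ∨ x) → z) ∨ y) ∨ y = U ∨ F = U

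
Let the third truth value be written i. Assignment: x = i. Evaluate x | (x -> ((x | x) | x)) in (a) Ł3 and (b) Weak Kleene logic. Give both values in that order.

1; i

In Ł3: x | x = i | i = i
(x | x) | x = i | i = i
x -> ((x | x) | x) = i -> i = 1  [min(1, 1−½+½)]
x | (x -> ((x | x) | x)) = i | 1 = 1
In Weak Kleene logic: x | x = i | i = i
(x | x) | x = i | i = i
x -> ((x | x) | x) = i -> i = i
x | (x -> ((x | x) | x)) = i | i = i
They differ because Ł3 and Weak Kleene logic treat i differently under the binary connectives.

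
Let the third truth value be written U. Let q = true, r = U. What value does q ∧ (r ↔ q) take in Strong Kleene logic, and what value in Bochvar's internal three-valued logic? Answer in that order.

U; U

In Strong Kleene logic: r ↔ q = U ↔ true = U
q ∧ (r ↔ q) = true ∧ U = U
In Bochvar's internal three-valued logic: r ↔ q = U ↔ true = U
q ∧ (r ↔ q) = true ∧ U = U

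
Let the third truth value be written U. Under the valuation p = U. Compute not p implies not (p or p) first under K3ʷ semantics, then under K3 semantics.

In K3ʷ: not p = not U = U
p or p = U or U = U
not (p or p) = not U = U
not p implies not (p or p) = U implies U = U
In K3: not p = not U = U
p or p = U or U = U
not (p or p) = not U = U
not p implies not (p or p) = U implies U = U  [not U or U]

U; U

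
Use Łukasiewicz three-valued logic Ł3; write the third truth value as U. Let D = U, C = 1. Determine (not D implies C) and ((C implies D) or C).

not D = not U = U
not D implies C = U implies 1 = 1  [min(1, 1−½+1)]
C implies D = 1 implies U = U
(C implies D) or C = U or 1 = 1
(not D implies C) and ((C implies D) or C) = 1 and 1 = 1

1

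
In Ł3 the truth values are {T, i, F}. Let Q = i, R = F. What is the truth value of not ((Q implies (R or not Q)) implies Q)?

i

not Q = not i = i
R or not Q = F or i = i
Q implies (R or not Q) = i implies i = T  [min(1, 1−½+½)]
(Q implies (R or not Q)) implies Q = T implies i = i
not ((Q implies (R or not Q)) implies Q) = not i = i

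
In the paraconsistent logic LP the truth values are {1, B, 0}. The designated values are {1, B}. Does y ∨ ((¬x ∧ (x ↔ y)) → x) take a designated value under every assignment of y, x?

No

Countermodel: y=0, x=0 gives 0, which is not designated.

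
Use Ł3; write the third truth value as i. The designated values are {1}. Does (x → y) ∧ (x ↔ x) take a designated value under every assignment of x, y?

Countermodel: x=1, y=i gives i, which is not designated.

No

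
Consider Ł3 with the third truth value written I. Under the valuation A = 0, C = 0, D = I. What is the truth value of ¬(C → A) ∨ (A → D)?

1

C → A = 0 → 0 = 1
¬(C → A) = ¬1 = 0
A → D = 0 → I = 1  [min(1, 1−0+½)]
¬(C → A) ∨ (A → D) = 0 ∨ 1 = 1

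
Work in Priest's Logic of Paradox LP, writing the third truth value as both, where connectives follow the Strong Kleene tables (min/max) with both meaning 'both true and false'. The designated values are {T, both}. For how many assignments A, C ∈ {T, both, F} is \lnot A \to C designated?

Of the 9 assignments, 8 give a value in {T, both}.

8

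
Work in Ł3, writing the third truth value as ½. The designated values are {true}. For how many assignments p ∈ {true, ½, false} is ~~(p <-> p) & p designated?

1

p=true: true ✓
p=½: ½ ·
p=false: false ·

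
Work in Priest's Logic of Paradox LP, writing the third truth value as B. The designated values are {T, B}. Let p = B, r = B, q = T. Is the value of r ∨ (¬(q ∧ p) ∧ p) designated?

q ∧ p = T ∧ B = B
¬(q ∧ p) = ¬B = B
¬(q ∧ p) ∧ p = B ∧ B = B
r ∨ (¬(q ∧ p) ∧ p) = B ∨ B = B
B ∈ {T, B}.

Yes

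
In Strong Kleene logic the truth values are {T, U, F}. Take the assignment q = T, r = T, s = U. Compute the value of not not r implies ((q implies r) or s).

not r = not T = F
not not r = not F = T
q implies r = T implies T = T
(q implies r) or s = T or U = T
not not r implies ((q implies r) or s) = T implies T = T

T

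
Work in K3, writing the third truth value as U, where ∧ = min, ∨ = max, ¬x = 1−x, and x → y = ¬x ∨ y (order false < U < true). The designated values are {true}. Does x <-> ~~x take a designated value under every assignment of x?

Countermodel: x=U gives U, which is not designated.

No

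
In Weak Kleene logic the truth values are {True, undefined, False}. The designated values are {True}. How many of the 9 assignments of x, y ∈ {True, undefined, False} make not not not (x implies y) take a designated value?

1

Designated under: (x=True, y=False).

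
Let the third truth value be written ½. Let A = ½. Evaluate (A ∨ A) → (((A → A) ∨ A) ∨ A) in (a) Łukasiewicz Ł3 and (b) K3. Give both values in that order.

In Łukasiewicz Ł3: A ∨ A = ½ ∨ ½ = ½
A → A = ½ → ½ = True  [min(1, 1−½+½)]
(A → A) ∨ A = True ∨ ½ = True
((A → A) ∨ A) ∨ A = True ∨ ½ = True
(A ∨ A) → (((A → A) ∨ A) ∨ A) = ½ → True = True
In K3: A ∨ A = ½ ∨ ½ = ½
A → A = ½ → ½ = ½  [¬½ ∨ ½]
(A → A) ∨ A = ½ ∨ ½ = ½
((A → A) ∨ A) ∨ A = ½ ∨ ½ = ½
(A ∨ A) → (((A → A) ∨ A) ∨ A) = ½ → ½ = ½
They differ because Łukasiewicz Ł3 and K3 treat ½ differently under implication.

True; ½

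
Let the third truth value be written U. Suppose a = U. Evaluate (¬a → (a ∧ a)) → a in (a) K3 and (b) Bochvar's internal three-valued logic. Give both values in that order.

In K3: ¬a = ¬U = U
a ∧ a = U ∧ U = U
¬a → (a ∧ a) = U → U = U  [¬U ∨ U]
(¬a → (a ∧ a)) → a = U → U = U
In Bochvar's internal three-valued logic: ¬a = ¬U = U
a ∧ a = U ∧ U = U
¬a → (a ∧ a) = U → U = U  [any arg is the third value ⇒ result is the third value]
(¬a → (a ∧ a)) → a = U → U = U

U; U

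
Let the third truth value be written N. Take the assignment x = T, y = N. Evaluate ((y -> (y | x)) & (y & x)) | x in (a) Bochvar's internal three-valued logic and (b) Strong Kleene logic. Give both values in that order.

N; T

In Bochvar's internal three-valued logic: y | x = N | T = N
y -> (y | x) = N -> N = N
y & x = N & T = N
(y -> (y | x)) & (y & x) = N & N = N
((y -> (y | x)) & (y & x)) | x = N | T = N
In Strong Kleene logic: y | x = N | T = T
y -> (y | x) = N -> T = T  [~N | T]
y & x = N & T = N
(y -> (y | x)) & (y & x) = T & N = N
((y -> (y | x)) & (y & x)) | x = N | T = T
They differ because Bochvar's internal three-valued logic and Strong Kleene logic treat N differently under the binary connectives.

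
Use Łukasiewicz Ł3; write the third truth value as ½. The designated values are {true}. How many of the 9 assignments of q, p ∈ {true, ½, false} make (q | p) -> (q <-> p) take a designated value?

Of the 9 assignments, 5 give a value in {true}.

5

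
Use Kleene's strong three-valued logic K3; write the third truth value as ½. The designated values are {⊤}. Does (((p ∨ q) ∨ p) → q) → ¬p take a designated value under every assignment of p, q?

Countermodel: p=⊤, q=⊤ gives ⊥, which is not designated.

No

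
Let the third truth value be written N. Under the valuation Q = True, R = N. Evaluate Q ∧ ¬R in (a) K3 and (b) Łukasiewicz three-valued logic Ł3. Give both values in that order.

In K3: ¬R = ¬N = N
Q ∧ ¬R = True ∧ N = N
In Łukasiewicz three-valued logic Ł3: ¬R = ¬N = N
Q ∧ ¬R = True ∧ N = N

N; N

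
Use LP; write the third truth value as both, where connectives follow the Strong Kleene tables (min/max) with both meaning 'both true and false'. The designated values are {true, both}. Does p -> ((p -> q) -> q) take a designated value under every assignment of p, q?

Yes

Every assignment of p, q over {true, both, false} gives a value in {true, both}.
In particular, with p=both, q=both: p -> ((p -> q) -> q) = both.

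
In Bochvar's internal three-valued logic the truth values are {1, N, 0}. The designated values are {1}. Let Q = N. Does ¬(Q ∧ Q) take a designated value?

Q ∧ Q = N ∧ N = N
¬(Q ∧ Q) = ¬N = N
N ∉ {1}.

No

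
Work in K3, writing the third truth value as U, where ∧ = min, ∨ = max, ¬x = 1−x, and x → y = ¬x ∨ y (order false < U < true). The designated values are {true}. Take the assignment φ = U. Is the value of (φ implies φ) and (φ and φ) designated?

φ implies φ = U implies U = U
φ and φ = U and U = U
(φ implies φ) and (φ and φ) = U and U = U
U ∉ {true}.

No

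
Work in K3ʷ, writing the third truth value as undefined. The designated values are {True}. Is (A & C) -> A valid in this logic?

Countermodel: A=True, C=undefined gives undefined, which is not designated.

No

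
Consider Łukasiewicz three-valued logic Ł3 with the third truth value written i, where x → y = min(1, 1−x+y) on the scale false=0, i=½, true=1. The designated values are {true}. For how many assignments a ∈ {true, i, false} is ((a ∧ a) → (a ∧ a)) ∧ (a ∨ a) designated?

a=true: true ✓
a=i: i ·
a=false: false ·

1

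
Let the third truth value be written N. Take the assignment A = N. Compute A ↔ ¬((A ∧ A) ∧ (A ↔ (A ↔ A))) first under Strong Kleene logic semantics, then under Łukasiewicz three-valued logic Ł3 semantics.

In Strong Kleene logic: A ∧ A = N ∧ N = N
A ↔ A = N ↔ N = N
A ↔ (A ↔ A) = N ↔ N = N
(A ∧ A) ∧ (A ↔ (A ↔ A)) = N ∧ N = N
¬((A ∧ A) ∧ (A ↔ (A ↔ A))) = ¬N = N
A ↔ ¬((A ∧ A) ∧ (A ↔ (A ↔ A))) = N ↔ N = N
In Łukasiewicz three-valued logic Ł3: A ∧ A = N ∧ N = N
A ↔ A = N ↔ N = 1
A ↔ (A ↔ A) = N ↔ 1 = N
(A ∧ A) ∧ (A ↔ (A ↔ A)) = N ∧ N = N
¬((A ∧ A) ∧ (A ↔ (A ↔ A))) = ¬N = N
A ↔ ¬((A ∧ A) ∧ (A ↔ (A ↔ A))) = N ↔ N = 1
They differ because Strong Kleene logic and Łukasiewicz three-valued logic Ł3 treat N differently under implication.

N; 1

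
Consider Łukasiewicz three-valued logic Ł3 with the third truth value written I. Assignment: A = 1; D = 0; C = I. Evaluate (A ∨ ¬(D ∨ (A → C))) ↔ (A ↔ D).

A → C = 1 → I = I  [min(1, 1−1+½)]
D ∨ (A → C) = 0 ∨ I = I
¬(D ∨ (A → C)) = ¬I = I
A ∨ ¬(D ∨ (A → C)) = 1 ∨ I = 1
A ↔ D = 1 ↔ 0 = 0
(A ∨ ¬(D ∨ (A → C))) ↔ (A ↔ D) = 1 ↔ 0 = 0

0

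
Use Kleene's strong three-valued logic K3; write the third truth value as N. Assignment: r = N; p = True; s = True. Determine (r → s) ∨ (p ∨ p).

r → s = N → True = True
p ∨ p = True ∨ True = True
(r → s) ∨ (p ∨ p) = True ∨ True = True

True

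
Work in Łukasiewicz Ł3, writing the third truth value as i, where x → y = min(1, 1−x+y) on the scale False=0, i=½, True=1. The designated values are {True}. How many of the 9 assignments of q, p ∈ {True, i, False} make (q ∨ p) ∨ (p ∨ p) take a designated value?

Of the 9 assignments, 5 give a value in {True}.

5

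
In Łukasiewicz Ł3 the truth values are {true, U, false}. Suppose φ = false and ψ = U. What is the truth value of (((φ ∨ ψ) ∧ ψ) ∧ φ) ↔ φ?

true

φ ∨ ψ = false ∨ U = U
(φ ∨ ψ) ∧ ψ = U ∧ U = U
((φ ∨ ψ) ∧ ψ) ∧ φ = U ∧ false = false
(((φ ∨ ψ) ∧ ψ) ∧ φ) ↔ φ = false ↔ false = true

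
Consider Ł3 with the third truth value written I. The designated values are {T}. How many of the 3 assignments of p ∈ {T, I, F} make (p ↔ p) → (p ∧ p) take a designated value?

p=T: T ✓
p=I: I ·
p=F: F ·

1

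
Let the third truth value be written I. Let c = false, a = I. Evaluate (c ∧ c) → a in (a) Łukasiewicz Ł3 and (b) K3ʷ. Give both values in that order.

true; I

In Łukasiewicz Ł3: c ∧ c = false ∧ false = false
(c ∧ c) → a = false → I = true  [min(1, 1−0+½)]
In K3ʷ: c ∧ c = false ∧ false = false
(c ∧ c) → a = false → I = I  [any arg is the third value ⇒ result is the third value]
They differ because Łukasiewicz Ł3 and K3ʷ treat I differently under the binary connectives.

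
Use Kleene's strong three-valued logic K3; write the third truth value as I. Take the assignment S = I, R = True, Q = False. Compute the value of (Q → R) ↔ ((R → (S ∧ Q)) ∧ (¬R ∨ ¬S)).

False

Q → R = False → True = True
S ∧ Q = I ∧ False = False
R → (S ∧ Q) = True → False = False
¬R = ¬True = False
¬S = ¬I = I
¬R ∨ ¬S = False ∨ I = I
(R → (S ∧ Q)) ∧ (¬R ∨ ¬S) = False ∧ I = False
(Q → R) ↔ ((R → (S ∧ Q)) ∧ (¬R ∨ ¬S)) = True ↔ False = False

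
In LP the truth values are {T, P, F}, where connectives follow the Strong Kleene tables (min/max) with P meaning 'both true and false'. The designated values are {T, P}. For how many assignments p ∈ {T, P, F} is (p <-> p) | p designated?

3

p=T: T ✓
p=P: P ✓
p=F: T ✓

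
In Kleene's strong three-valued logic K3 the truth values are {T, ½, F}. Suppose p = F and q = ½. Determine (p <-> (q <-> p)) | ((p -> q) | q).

T

q <-> p = ½ <-> F = ½
p <-> (q <-> p) = F <-> ½ = ½
p -> q = F -> ½ = T  [~F | ½]
(p -> q) | q = T | ½ = T
(p <-> (q <-> p)) | ((p -> q) | q) = ½ | T = T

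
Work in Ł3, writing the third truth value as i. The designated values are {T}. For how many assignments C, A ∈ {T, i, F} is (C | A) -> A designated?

6

Of the 9 assignments, 6 give a value in {T}.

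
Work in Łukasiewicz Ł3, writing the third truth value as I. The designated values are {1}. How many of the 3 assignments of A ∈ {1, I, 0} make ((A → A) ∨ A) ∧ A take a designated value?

A=1: 1 ✓
A=I: I ·
A=0: 0 ·

1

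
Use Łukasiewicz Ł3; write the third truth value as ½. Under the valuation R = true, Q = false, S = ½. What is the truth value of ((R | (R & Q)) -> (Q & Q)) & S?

false

R & Q = true & false = false
R | (R & Q) = true | false = true
Q & Q = false & false = false
(R | (R & Q)) -> (Q & Q) = true -> false = false
((R | (R & Q)) -> (Q & Q)) & S = false & ½ = false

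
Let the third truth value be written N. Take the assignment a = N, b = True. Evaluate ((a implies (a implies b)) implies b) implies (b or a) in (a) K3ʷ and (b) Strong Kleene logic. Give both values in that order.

In K3ʷ: a implies b = N implies True = N
a implies (a implies b) = N implies N = N
(a implies (a implies b)) implies b = N implies True = N
b or a = True or N = N
((a implies (a implies b)) implies b) implies (b or a) = N implies N = N
In Strong Kleene logic: a implies b = N implies True = True
a implies (a implies b) = N implies True = True
(a implies (a implies b)) implies b = True implies True = True
b or a = True or N = True
((a implies (a implies b)) implies b) implies (b or a) = True implies True = True
They differ because K3ʷ and Strong Kleene logic treat N differently under the binary connectives.

N; True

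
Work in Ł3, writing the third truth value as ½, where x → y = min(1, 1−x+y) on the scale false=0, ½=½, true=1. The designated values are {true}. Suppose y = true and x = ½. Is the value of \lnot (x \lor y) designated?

No

x \lor y = ½ \lor true = true
\lnot (x \lor y) = \lnot true = false
false ∉ {true}.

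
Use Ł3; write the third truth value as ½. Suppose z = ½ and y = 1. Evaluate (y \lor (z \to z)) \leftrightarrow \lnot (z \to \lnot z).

0

z \to z = ½ \to ½ = 1
y \lor (z \to z) = 1 \lor 1 = 1
\lnot z = \lnot ½ = ½
z \to \lnot z = ½ \to ½ = 1
\lnot (z \to \lnot z) = \lnot 1 = 0
(y \lor (z \to z)) \leftrightarrow \lnot (z \to \lnot z) = 1 \leftrightarrow 0 = 0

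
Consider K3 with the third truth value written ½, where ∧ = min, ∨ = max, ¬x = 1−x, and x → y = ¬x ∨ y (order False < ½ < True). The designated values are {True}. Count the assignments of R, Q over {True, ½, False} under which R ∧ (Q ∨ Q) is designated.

Designated under: (R=True, Q=True).

1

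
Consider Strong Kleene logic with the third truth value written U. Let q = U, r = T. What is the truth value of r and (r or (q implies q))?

T

q implies q = U implies U = U  [not U or U]
r or (q implies q) = T or U = T
r and (r or (q implies q)) = T and T = T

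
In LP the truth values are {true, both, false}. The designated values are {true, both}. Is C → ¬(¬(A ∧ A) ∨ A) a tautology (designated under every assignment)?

No

Countermodel: C=true, A=true gives false, which is not designated.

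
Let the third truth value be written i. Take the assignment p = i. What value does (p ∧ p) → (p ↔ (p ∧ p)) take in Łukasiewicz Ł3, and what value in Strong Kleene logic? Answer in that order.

true; i

In Łukasiewicz Ł3: p ∧ p = i ∧ i = i
p ∧ p = i ∧ i = i
p ↔ (p ∧ p) = i ↔ i = true  [1 − |½−½|]
(p ∧ p) → (p ↔ (p ∧ p)) = i → true = true
In Strong Kleene logic: p ∧ p = i ∧ i = i
p ∧ p = i ∧ i = i
p ↔ (p ∧ p) = i ↔ i = i
(p ∧ p) → (p ↔ (p ∧ p)) = i → i = i
They differ because Łukasiewicz Ł3 and Strong Kleene logic treat i differently under implication.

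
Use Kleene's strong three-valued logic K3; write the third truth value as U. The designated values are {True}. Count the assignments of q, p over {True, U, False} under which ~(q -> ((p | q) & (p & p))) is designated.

Designated under: (q=True, p=False).

1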